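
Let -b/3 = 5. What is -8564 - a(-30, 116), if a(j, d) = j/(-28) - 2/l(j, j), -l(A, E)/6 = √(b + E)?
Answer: -119911/14 + I*√5/45 ≈ -8565.1 + 0.04969*I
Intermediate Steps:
b = -15 (b = -3*5 = -15)
l(A, E) = -6*√(-15 + E)
a(j, d) = -j/28 + 1/(3*√(-15 + j)) (a(j, d) = j/(-28) - 2*(-1/(6*√(-15 + j))) = j*(-1/28) - (-1)/(3*√(-15 + j)) = -j/28 + 1/(3*√(-15 + j)))
-8564 - a(-30, 116) = -8564 - (-1/28*(-30) + 1/(3*√(-15 - 30))) = -8564 - (15/14 + 1/(3*√(-45))) = -8564 - (15/14 + (-I*√5/15)/3) = -8564 - (15/14 - I*√5/45) = -8564 + (-15/14 + I*√5/45) = -119911/14 + I*√5/45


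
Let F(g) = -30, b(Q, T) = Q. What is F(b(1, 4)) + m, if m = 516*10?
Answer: 5130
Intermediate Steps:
m = 5160
F(b(1, 4)) + m = -30 + 5160 = 5130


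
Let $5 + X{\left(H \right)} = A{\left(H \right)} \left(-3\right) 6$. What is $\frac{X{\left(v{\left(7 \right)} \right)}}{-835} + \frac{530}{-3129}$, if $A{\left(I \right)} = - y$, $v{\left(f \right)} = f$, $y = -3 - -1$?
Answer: $- \frac{314261}{2612715} \approx -0.12028$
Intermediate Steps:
$y = -2$ ($y = -3 + 1 = -2$)
$A{\left(I \right)} = 2$ ($A{\left(I \right)} = \left(-1\right) \left(-2\right) = 2$)
$X{\left(H \right)} = -41$ ($X{\left(H \right)} = -5 + 2 \left(-3\right) 6 = -5 - 36 = -41$)
$\frac{X{\left(v{\left(7 \right)} \right)}}{-835} + \frac{530}{-3129} = - \frac{41}{-835} + \frac{530}{-3129} = \left(-41\right) \left(- \frac{1}{835}\right) + 530 \left(- \frac{1}{3129}\right) = \frac{41}{835} - \frac{530}{3129} = - \frac{314261}{2612715}$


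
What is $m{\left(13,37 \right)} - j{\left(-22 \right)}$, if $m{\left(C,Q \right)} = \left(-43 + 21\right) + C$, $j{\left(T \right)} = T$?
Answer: $13$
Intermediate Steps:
$m{\left(C,Q \right)} = -22 + C$
$m{\left(13,37 \right)} - j{\left(-22 \right)} = \left(-22 + 13\right) - -22 = -9 + 22 = 13$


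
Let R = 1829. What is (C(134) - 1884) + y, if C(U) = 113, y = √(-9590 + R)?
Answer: -1771 + I*√7761 ≈ -1771.0 + 88.097*I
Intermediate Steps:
y = I*√7761 (y = √(-9590 + 1829) = √(-7761) = I*√7761 ≈ 88.097*I)
(C(134) - 1884) + y = (113 - 1884) + I*√7761 = -1771 + I*√7761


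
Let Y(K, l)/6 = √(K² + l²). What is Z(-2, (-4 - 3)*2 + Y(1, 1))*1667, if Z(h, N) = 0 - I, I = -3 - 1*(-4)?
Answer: -1667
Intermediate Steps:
Y(K, l) = 6*√(K² + l²)
I = 1 (I = -3 + 4 = 1)
Z(h, N) = -1 (Z(h, N) = 0 - 1*1 = 0 - 1 = -1)
Z(-2, (-4 - 3)*2 + Y(1, 1))*1667 = -1*1667 = -1667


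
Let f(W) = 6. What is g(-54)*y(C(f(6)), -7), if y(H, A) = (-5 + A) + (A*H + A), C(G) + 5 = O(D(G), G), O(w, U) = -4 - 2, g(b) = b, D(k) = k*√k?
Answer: -3132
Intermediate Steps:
D(k) = k^(3/2)
O(w, U) = -6
C(G) = -11 (C(G) = -5 - 6 = -11)
y(H, A) = -5 + 2*A + A*H (y(H, A) = (-5 + A) + (A + A*H) = -5 + 2*A + A*H)
g(-54)*y(C(f(6)), -7) = -54*(-5 + 2*(-7) - 7*(-11)) = -54*(-5 - 14 + 77) = -54*58 = -3132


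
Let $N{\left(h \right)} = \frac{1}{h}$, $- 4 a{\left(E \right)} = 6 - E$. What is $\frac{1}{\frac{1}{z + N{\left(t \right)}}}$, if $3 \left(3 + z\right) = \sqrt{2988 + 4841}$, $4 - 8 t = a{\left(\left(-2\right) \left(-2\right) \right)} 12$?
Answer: $- \frac{11}{5} + \frac{\sqrt{7829}}{3} \approx 27.294$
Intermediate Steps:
$a{\left(E \right)} = - \frac{3}{2} + \frac{E}{4}$ ($a{\left(E \right)} = - \frac{6 - E}{4} = - \frac{3}{2} + \frac{E}{4}$)
$t = \frac{5}{4}$ ($t = \frac{1}{2} - \frac{\left(- \frac{3}{2} + \frac{\left(-2\right) \left(-2\right)}{4}\right) 12}{8} = \frac{1}{2} - \frac{\left(- \frac{3}{2} + \frac{1}{4} \cdot 4\right) 12}{8} = \frac{1}{2} - \frac{\left(- \frac{3}{2} + 1\right) 12}{8} = \frac{1}{2} - \frac{\left(- \frac{1}{2}\right) 12}{8} = \frac{1}{2} - - \frac{3}{4} = \frac{1}{2} + \frac{3}{4} = \frac{5}{4} \approx 1.25$)
$z = -3 + \frac{\sqrt{7829}}{3}$ ($z = -3 + \frac{\sqrt{2988 + 4841}}{3} = -3 + \frac{\sqrt{7829}}{3} \approx 26.494$)
$\frac{1}{\frac{1}{z + N{\left(t \right)}}} = \frac{1}{\frac{1}{\left(-3 + \frac{\sqrt{7829}}{3}\right) + \frac{1}{\frac{5}{4}}}} = \frac{1}{\frac{1}{\left(-3 + \frac{\sqrt{7829}}{3}\right) + \frac{4}{5}}} = \frac{1}{\frac{1}{- \frac{11}{5} + \frac{\sqrt{7829}}{3}}} = - \frac{11}{5} + \frac{\sqrt{7829}}{3}$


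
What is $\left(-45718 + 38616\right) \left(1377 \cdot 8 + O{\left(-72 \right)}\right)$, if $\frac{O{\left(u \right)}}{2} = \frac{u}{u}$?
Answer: $-78249836$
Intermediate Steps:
$O{\left(u \right)} = 2$ ($O{\left(u \right)} = 2 \frac{u}{u} = 2 \cdot 1 = 2$)
$\left(-45718 + 38616\right) \left(1377 \cdot 8 + O{\left(-72 \right)}\right) = \left(-45718 + 38616\right) \left(1377 \cdot 8 + 2\right) = - 7102 \left(11016 + 2\right) = \left(-7102\right) 11018 = -78249836$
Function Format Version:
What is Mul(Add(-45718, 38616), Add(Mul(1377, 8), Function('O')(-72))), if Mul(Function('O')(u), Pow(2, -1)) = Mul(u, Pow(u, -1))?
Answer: -78249836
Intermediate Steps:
Function('O')(u) = 2 (Function('O')(u) = Mul(2, Mul(u, Pow(u, -1))) = Mul(2, 1) = 2)
Mul(Add(-45718, 38616), Add(Mul(1377, 8), Function('O')(-72))) = Mul(Add(-45718, 38616), Add(Mul(1377, 8), 2)) = Mul(-7102, Add(11016, 2)) = Mul(-7102, 11018) = -78249836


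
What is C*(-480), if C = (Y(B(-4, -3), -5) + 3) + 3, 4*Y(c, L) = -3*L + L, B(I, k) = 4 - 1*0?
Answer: -4080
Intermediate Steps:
B(I, k) = 4 (B(I, k) = 4 + 0 = 4)
Y(c, L) = -L/2 (Y(c, L) = (-3*L + L)/4 = (-2*L)/4 = -L/2)
C = 17/2 (C = (-½*(-5) + 3) + 3 = (5/2 + 3) + 3 = 11/2 + 3 = 17/2 ≈ 8.5000)
C*(-480) = (17/2)*(-480) = -4080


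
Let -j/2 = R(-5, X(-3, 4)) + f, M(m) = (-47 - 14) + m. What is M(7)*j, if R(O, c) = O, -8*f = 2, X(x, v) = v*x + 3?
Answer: -567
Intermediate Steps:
X(x, v) = 3 + v*x
f = -¼ (f = -⅛*2 = -¼ ≈ -0.25000)
M(m) = -61 + m
j = 21/2 (j = -2*(-5 - ¼) = -2*(-21/4) = 21/2 ≈ 10.500)
M(7)*j = (-61 + 7)*(21/2) = -54*21/2 = -567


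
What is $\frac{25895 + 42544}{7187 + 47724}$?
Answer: $\frac{68439}{54911} \approx 1.2464$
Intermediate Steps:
$\frac{25895 + 42544}{7187 + 47724} = \frac{68439}{54911}$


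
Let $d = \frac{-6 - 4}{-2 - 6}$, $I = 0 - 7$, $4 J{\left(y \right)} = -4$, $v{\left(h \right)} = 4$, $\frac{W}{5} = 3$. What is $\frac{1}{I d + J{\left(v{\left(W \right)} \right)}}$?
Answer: $- \frac{4}{39} \approx -0.10256$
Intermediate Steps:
$W = 15$ ($W = 5 \cdot 3 = 15$)
$J{\left(y \right)} = -1$ ($J{\left(y \right)} = \frac{1}{4} \left(-4\right) = -1$)
$I = -7$
$d = \frac{5}{4}$ ($d = - \frac{10}{-8} = \left(-10\right) \left(- \frac{1}{8}\right) = \frac{5}{4} \approx 1.25$)
$\frac{1}{I d + J{\left(v{\left(W \right)} \right)}} = \frac{1}{\left(-7\right) \frac{5}{4} - 1} = \frac{1}{- \frac{35}{4} - 1} = \frac{1}{- \frac{39}{4}} = - \frac{4}{39}$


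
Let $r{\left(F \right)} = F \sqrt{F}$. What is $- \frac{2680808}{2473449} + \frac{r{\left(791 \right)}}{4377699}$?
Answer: $- \frac{2680808}{2473449} + \frac{791 \sqrt{791}}{4377699} \approx -1.0788$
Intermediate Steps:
$r{\left(F \right)} = F^{\frac{3}{2}}$
$- \frac{2680808}{2473449} + \frac{r{\left(791 \right)}}{4377699} = - \frac{2680808}{2473449} + \frac{791^{\frac{3}{2}}}{4377699} = \left(-2680808\right) \frac{1}{2473449} + 791 \sqrt{791} \cdot \frac{1}{4377699} = - \frac{2680808}{2473449} + \frac{791 \sqrt{791}}{4377699}$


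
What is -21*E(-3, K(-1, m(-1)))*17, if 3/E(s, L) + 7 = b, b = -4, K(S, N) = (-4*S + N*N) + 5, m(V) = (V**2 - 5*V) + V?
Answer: 1071/11 ≈ 97.364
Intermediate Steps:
m(V) = V**2 - 4*V
K(S, N) = 5 + N**2 - 4*S (K(S, N) = (-4*S + N**2) + 5 = (N**2 - 4*S) + 5 = 5 + N**2 - 4*S)
E(s, L) = -3/11 (E(s, L) = 3/(-7 - 4) = 3/(-11) = 3*(-1/11) = -3/11)
-21*E(-3, K(-1, m(-1)))*17 = -21*(-3/11)*17 = (63/11)*17 = 1071/11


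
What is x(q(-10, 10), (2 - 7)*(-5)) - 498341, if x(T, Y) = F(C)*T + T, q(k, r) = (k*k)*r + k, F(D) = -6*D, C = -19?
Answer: -384491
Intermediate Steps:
q(k, r) = k + r*k² (q(k, r) = k²*r + k = r*k² + k = k + r*k²)
x(T, Y) = 115*T (x(T, Y) = (-6*(-19))*T + T = 114*T + T = 115*T)
x(q(-10, 10), (2 - 7)*(-5)) - 498341 = 115*(-10*(1 - 10*10)) - 498341 = 115*(-10*(1 - 100)) - 498341 = 115*(-10*(-99)) - 498341 = 115*990 - 498341 = 113850 - 498341 = -384491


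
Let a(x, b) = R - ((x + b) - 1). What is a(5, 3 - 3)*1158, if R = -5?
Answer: -10422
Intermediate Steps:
a(x, b) = -4 - b - x (a(x, b) = -5 - ((x + b) - 1) = -5 - ((b + x) - 1) = -5 - (-1 + b + x) = -5 + (1 - b - x) = -4 - b - x)
a(5, 3 - 3)*1158 = (-4 - (3 - 3) - 1*5)*1158 = (-4 - 1*0 - 5)*1158 = (-4 + 0 - 5)*1158 = -9*1158 = -10422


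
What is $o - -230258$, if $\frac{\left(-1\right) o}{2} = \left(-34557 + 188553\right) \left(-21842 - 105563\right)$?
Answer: $39239951018$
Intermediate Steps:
$o = 39239720760$ ($o = - 2 \left(-34557 + 188553\right) \left(-21842 - 105563\right) = - 2 \cdot 153996 \left(-127405\right) = \left(-2\right) \left(-19619860380\right) = 39239720760$)
$o - -230258 = 39239720760 - -230258 = 39239720760 + 230258 = 39239951018$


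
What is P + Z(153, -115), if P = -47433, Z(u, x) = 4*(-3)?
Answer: -47445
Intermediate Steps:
Z(u, x) = -12
P + Z(153, -115) = -47433 - 12 = -47445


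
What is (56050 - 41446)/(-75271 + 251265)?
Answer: 7302/87997 ≈ 0.082980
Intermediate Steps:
(56050 - 41446)/(-75271 + 251265) = 14604/175994 = 14604*(1/175994) = 7302/87997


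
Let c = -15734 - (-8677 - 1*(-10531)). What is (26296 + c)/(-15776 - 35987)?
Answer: -8708/51763 ≈ -0.16823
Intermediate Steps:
c = -17588 (c = -15734 - (-8677 + 10531) = -15734 - 1*1854 = -15734 - 1854 = -17588)
(26296 + c)/(-15776 - 35987) = (26296 - 17588)/(-15776 - 35987) = 8708/(-51763) = 8708*(-1/51763) = -8708/51763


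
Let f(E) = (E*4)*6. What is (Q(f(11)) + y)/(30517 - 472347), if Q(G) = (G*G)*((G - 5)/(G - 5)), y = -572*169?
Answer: 13486/220915 ≈ 0.061046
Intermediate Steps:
f(E) = 24*E (f(E) = (4*E)*6 = 24*E)
y = -96668
Q(G) = G² (Q(G) = G²*((-5 + G)/(-5 + G)) = G²*1 = G²)
(Q(f(11)) + y)/(30517 - 472347) = ((24*11)² - 96668)/(30517 - 472347) = (264² - 96668)/(-441830) = (69696 - 96668)*(-1/441830) = -26972*(-1/441830) = 13486/220915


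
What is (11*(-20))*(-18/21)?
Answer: 1320/7 ≈ 188.57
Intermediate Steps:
(11*(-20))*(-18/21) = -(-3960)/21 = -220*(-6/7) = 1320/7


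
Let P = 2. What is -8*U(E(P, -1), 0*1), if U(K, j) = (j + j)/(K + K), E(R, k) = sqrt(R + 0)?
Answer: 0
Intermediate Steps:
E(R, k) = sqrt(R)
U(K, j) = j/K (U(K, j) = (2*j)/((2*K)) = (2*j)*(1/(2*K)) = j/K)
-8*U(E(P, -1), 0*1) = -8*0*1/(sqrt(2)) = -0*sqrt(2)/2 = -8*0 = 0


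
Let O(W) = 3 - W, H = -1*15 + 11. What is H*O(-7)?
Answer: -40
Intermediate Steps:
H = -4 (H = -15 + 11 = -4)
H*O(-7) = -4*(3 - 1*(-7)) = -4*(3 + 7) = -4*10 = -40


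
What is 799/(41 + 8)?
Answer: 799/49 ≈ 16.306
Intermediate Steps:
799/(41 + 8) = 799/49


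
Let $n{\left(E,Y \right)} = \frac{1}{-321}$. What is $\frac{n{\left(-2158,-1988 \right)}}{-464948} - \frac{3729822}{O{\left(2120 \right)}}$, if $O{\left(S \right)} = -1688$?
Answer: $\frac{34791851415179}{15745696494} \approx 2209.6$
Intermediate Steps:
$n{\left(E,Y \right)} = - \frac{1}{321}$
$\frac{n{\left(-2158,-1988 \right)}}{-464948} - \frac{3729822}{O{\left(2120 \right)}} = - \frac{1}{321 \left(-464948\right)} - \frac{3729822}{-1688} = \left(- \frac{1}{321}\right) \left(- \frac{1}{464948}\right) - - \frac{1864911}{844} = \frac{1}{149248308} + \frac{1864911}{844} = \frac{34791851415179}{15745696494}$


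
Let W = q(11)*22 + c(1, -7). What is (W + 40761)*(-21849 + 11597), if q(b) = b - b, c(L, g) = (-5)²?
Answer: -418138072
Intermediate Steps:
c(L, g) = 25
q(b) = 0
W = 25 (W = 0*22 + 25 = 0 + 25 = 25)
(W + 40761)*(-21849 + 11597) = (25 + 40761)*(-21849 + 11597) = 40786*(-10252) = -418138072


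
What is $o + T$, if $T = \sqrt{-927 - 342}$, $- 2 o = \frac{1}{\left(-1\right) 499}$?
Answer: $\frac{1}{998} + 3 i \sqrt{141} \approx 0.001002 + 35.623 i$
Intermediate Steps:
$o = \frac{1}{998}$ ($o = - \frac{1}{2 \left(\left(-1\right) 499\right)} = - \frac{1}{2 \left(-499\right)} = \left(- \frac{1}{2}\right) \left(- \frac{1}{499}\right) = \frac{1}{998} \approx 0.001002$)
$T = 3 i \sqrt{141}$ ($T = \sqrt{-927 - 342} = \sqrt{-1269} = 3 i \sqrt{141} \approx 35.623 i$)
$o + T = \frac{1}{998} + 3 i \sqrt{141}$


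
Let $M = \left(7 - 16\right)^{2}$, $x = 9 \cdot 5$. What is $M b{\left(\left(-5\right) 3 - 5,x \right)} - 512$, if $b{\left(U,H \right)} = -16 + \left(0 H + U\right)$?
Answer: $-3428$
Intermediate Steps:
$x = 45$
$M = 81$ ($M = \left(-9\right)^{2} = 81$)
$b{\left(U,H \right)} = -16 + U$ ($b{\left(U,H \right)} = -16 + \left(0 + U\right) = -16 + U$)
$M b{\left(\left(-5\right) 3 - 5,x \right)} - 512 = 81 \left(-16 - 20\right) - 512 = 81 \left(-36\right) - 512 = -2916 - 512 = -3428$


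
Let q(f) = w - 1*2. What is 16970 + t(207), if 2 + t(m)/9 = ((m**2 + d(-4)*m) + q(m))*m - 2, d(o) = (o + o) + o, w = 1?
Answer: 75215066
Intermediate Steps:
d(o) = 3*o (d(o) = 2*o + o = 3*o)
q(f) = -1 (q(f) = 1 - 1*2 = 1 - 2 = -1)
t(m) = -36 + 9*m*(-1 + m**2 - 12*m) (t(m) = -18 + 9*(((m**2 + (3*(-4))*m) - 1)*m - 2) = -18 + 9*(((m**2 - 12*m) - 1)*m - 2) = -18 + 9*((-1 + m**2 - 12*m)*m - 2) = -18 + 9*(m*(-1 + m**2 - 12*m) - 2) = -18 + 9*(-2 + m*(-1 + m**2 - 12*m)) = -18 + (-18 + 9*m*(-1 + m**2 - 12*m)) = -36 + 9*m*(-1 + m**2 - 12*m))
16970 + t(207) = 16970 + (-36 - 108*207**2 - 9*207 + 9*207**3) = 16970 + (-36 - 108*42849 - 1863 + 9*8869743) = 16970 + (-36 - 4627692 - 1863 + 79827687) = 16970 + 75198096 = 75215066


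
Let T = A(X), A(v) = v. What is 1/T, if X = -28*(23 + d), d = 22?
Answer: -1/1260 ≈ -0.00079365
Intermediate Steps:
X = -1260 (X = -28*(23 + 22) = -28*45 = -1260)
T = -1260
1/T = 1/(-1260) = -1/1260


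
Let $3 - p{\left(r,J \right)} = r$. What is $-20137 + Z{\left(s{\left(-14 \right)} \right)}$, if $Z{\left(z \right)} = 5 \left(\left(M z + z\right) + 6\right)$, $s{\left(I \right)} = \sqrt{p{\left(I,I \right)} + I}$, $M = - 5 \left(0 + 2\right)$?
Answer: $-20107 - 45 \sqrt{3} \approx -20185.0$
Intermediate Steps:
$p{\left(r,J \right)} = 3 - r$
$M = -10$ ($M = \left(-5\right) 2 = -10$)
$s{\left(I \right)} = \sqrt{3}$ ($s{\left(I \right)} = \sqrt{\left(3 - I\right) + I} = \sqrt{3}$)
$Z{\left(z \right)} = 30 - 45 z$ ($Z{\left(z \right)} = 5 \left(\left(- 10 z + z\right) + 6\right) = 5 \left(- 9 z + 6\right) = 5 \left(6 - 9 z\right) = 30 - 45 z$)
$-20137 + Z{\left(s{\left(-14 \right)} \right)} = -20137 + \left(30 - 45 \sqrt{3}\right) = -20107 - 45 \sqrt{3}$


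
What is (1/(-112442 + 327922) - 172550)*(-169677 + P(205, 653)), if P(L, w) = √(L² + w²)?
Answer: 6308773092928323/215480 - 37181073999*√468434/215480 ≈ 2.9160e+10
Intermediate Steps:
(1/(-112442 + 327922) - 172550)*(-169677 + P(205, 653)) = (1/(-112442 + 327922) - 172550)*(-169677 + √(205² + 653²)) = (1/215480 - 172550)*(-169677 + √(42025 + 426409)) = (1/215480 - 172550)*(-169677 + √468434) = -37181073999*(-169677 + √468434)/215480 = 6308773092928323/215480 - 37181073999*√468434/215480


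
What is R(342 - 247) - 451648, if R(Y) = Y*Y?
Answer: -442623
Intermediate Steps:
R(Y) = Y**2
R(342 - 247) - 451648 = (342 - 247)**2 - 451648 = 95**2 - 451648 = 9025 - 451648 = -442623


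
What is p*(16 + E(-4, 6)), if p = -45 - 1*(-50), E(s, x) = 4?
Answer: 100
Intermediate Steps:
p = 5 (p = -45 + 50 = 5)
p*(16 + E(-4, 6)) = 5*(16 + 4) = 5*20 = 100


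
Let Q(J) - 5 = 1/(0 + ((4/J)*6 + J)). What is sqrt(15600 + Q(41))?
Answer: sqrt(45364195030)/1705 ≈ 124.92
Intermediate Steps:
Q(J) = 5 + 1/(J + 24/J) (Q(J) = 5 + 1/(0 + ((4/J)*6 + J)) = 5 + 1/(0 + (24/J + J)) = 5 + 1/(0 + (J + 24/J)) = 5 + 1/(J + 24/J))
sqrt(15600 + Q(41)) = sqrt(15600 + (120 + 41 + 5*41**2)/(24 + 41**2)) = sqrt(15600 + (120 + 41 + 5*1681)/(24 + 1681)) = sqrt(15600 + (120 + 41 + 8405)/1705) = sqrt(15600 + (1/1705)*8566) = sqrt(15600 + 8566/1705) = sqrt(26606566/1705) = sqrt(45364195030)/1705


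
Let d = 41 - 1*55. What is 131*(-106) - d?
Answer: -13872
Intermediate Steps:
d = -14 (d = 41 - 55 = -14)
131*(-106) - d = 131*(-106) - 1*(-14) = -13886 + 14 = -13872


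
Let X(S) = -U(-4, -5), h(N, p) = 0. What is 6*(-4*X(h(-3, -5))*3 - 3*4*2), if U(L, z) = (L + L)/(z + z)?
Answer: -432/5 ≈ -86.400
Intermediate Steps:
U(L, z) = L/z (U(L, z) = (2*L)/((2*z)) = (2*L)*(1/(2*z)) = L/z)
X(S) = -⅘ (X(S) = -(-4)/(-5) = -(-4)*(-1)/5 = -1*⅘ = -⅘)
6*(-4*X(h(-3, -5))*3 - 3*4*2) = 6*(-4*(-⅘)*3 - 3*4*2) = 6*((16/5)*3 - 12*2) = 6*(48/5 - 24) = 6*(-72/5) = -432/5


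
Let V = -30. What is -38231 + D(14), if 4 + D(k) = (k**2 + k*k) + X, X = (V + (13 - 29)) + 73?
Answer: -37816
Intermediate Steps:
X = 27 (X = (-30 + (13 - 29)) + 73 = (-30 - 16) + 73 = -46 + 73 = 27)
D(k) = 23 + 2*k**2 (D(k) = -4 + ((k**2 + k*k) + 27) = -4 + ((k**2 + k**2) + 27) = -4 + (2*k**2 + 27) = -4 + (27 + 2*k**2) = 23 + 2*k**2)
-38231 + D(14) = -38231 + (23 + 2*14**2) = -38231 + (23 + 2*196) = -38231 + (23 + 392) = -38231 + 415 = -37816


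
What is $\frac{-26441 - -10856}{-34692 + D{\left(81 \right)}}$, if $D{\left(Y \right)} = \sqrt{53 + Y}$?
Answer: $\frac{54067482}{120353473} + \frac{3117 \sqrt{134}}{240706946} \approx 0.44939$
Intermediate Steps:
$\frac{-26441 - -10856}{-34692 + D{\left(81 \right)}} = \frac{-26441 - -10856}{-34692 + \sqrt{53 + 81}} = \frac{-26441 + \left(-1424 + 12280\right)}{-34692 + \sqrt{134}} = \frac{-26441 + 10856}{-34692 + \sqrt{134}} = - \frac{15585}{-34692 + \sqrt{134}}$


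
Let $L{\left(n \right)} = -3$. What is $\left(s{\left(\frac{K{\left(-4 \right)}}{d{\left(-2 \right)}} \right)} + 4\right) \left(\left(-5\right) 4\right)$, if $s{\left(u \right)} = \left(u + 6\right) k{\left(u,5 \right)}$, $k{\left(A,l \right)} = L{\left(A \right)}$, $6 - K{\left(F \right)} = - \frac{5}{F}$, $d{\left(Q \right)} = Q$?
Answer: $\frac{275}{2} \approx 137.5$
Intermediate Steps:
$K{\left(F \right)} = 6 + \frac{5}{F}$ ($K{\left(F \right)} = 6 - - \frac{5}{F} = 6 + \frac{5}{F}$)
$k{\left(A,l \right)} = -3$
$s{\left(u \right)} = -18 - 3 u$ ($s{\left(u \right)} = \left(u + 6\right) \left(-3\right) = \left(6 + u\right) \left(-3\right) = -18 - 3 u$)
$\left(s{\left(\frac{K{\left(-4 \right)}}{d{\left(-2 \right)}} \right)} + 4\right) \left(\left(-5\right) 4\right) = \left(\left(-18 - 3 \frac{6 + \frac{5}{-4}}{-2}\right) + 4\right) \left(\left(-5\right) 4\right) = \left(\left(-18 - 3 \left(6 + 5 \left(- \frac{1}{4}\right)\right) \left(- \frac{1}{2}\right)\right) + 4\right) \left(-20\right) = \left(\left(-18 - 3 \left(6 - \frac{5}{4}\right) \left(- \frac{1}{2}\right)\right) + 4\right) \left(-20\right) = \left(\left(-18 - 3 \cdot \frac{19}{4} \left(- \frac{1}{2}\right)\right) + 4\right) \left(-20\right) = \left(\left(-18 - - \frac{57}{8}\right) + 4\right) \left(-20\right) = \left(\left(-18 + \frac{57}{8}\right) + 4\right) \left(-20\right) = \left(- \frac{87}{8} + 4\right) \left(-20\right) = \left(- \frac{55}{8}\right) \left(-20\right) = \frac{275}{2}$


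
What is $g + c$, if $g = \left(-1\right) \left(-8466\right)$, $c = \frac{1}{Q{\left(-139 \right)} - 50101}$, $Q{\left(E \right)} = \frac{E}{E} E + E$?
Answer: $\frac{426508613}{50379} \approx 8466.0$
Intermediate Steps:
$Q{\left(E \right)} = 2 E$ ($Q{\left(E \right)} = 1 E + E = E + E = 2 E$)
$c = - \frac{1}{50379}$ ($c = \frac{1}{2 \left(-139\right) - 50101} = \frac{1}{-278 - 50101} = \frac{1}{-50379} = - \frac{1}{50379} \approx -1.985 \cdot 10^{-5}$)
$g = 8466$
$g + c = 8466 - \frac{1}{50379} = \frac{426508613}{50379}$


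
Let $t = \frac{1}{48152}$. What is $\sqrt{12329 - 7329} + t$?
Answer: $\frac{1}{48152} + 50 \sqrt{2} \approx 70.711$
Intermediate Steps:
$t = \frac{1}{48152} \approx 2.0768 \cdot 10^{-5}$
$\sqrt{12329 - 7329} + t = \sqrt{12329 - 7329} + \frac{1}{48152} = \sqrt{5000} + \frac{1}{48152} = 50 \sqrt{2} + \frac{1}{48152} = \frac{1}{48152} + 50 \sqrt{2}$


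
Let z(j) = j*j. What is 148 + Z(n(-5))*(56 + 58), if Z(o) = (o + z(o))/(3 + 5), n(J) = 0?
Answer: 148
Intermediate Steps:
z(j) = j²
Z(o) = o/8 + o²/8 (Z(o) = (o + o²)/(3 + 5) = (o + o²)/8 = (o + o²)*(⅛) = o/8 + o²/8)
148 + Z(n(-5))*(56 + 58) = 148 + ((⅛)*0*(1 + 0))*(56 + 58) = 148 + ((⅛)*0*1)*114 = 148 + 0*114 = 148 + 0 = 148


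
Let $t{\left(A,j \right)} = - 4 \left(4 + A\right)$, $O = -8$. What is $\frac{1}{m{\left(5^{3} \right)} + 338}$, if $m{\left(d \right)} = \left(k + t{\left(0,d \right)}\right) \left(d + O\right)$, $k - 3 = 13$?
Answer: $\frac{1}{338} \approx 0.0029586$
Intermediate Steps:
$k = 16$ ($k = 3 + 13 = 16$)
$t{\left(A,j \right)} = -16 - 4 A$
$m{\left(d \right)} = 0$ ($m{\left(d \right)} = \left(16 - 16\right) \left(d - 8\right) = \left(16 + \left(-16 + 0\right)\right) \left(-8 + d\right) = \left(16 - 16\right) \left(-8 + d\right) = 0 \left(-8 + d\right) = 0$)
$\frac{1}{m{\left(5^{3} \right)} + 338} = \frac{1}{0 + 338} = \frac{1}{338}$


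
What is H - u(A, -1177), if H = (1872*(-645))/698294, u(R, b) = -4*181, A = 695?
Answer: 252178708/349147 ≈ 722.27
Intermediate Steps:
u(R, b) = -724
H = -603720/349147 (H = -1207440*1/698294 = -603720/349147 ≈ -1.7291)
H - u(A, -1177) = -603720/349147 - 1*(-724) = -603720/349147 + 724 = 252178708/349147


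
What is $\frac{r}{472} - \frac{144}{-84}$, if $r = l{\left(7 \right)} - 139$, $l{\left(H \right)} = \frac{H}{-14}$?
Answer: $\frac{9375}{6608} \approx 1.4187$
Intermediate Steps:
$l{\left(H \right)} = - \frac{H}{14}$ ($l{\left(H \right)} = H \left(- \frac{1}{14}\right) = - \frac{H}{14}$)
$r = - \frac{279}{2}$ ($r = \left(- \frac{1}{14}\right) 7 - 139 = - \frac{1}{2} - 139 = - \frac{279}{2} \approx -139.5$)
$\frac{r}{472} - \frac{144}{-84} = - \frac{279}{2 \cdot 472} - \frac{144}{-84} = \left(- \frac{279}{2}\right) \frac{1}{472} - - \frac{12}{7} = - \frac{279}{944} + \frac{12}{7} = \frac{9375}{6608}$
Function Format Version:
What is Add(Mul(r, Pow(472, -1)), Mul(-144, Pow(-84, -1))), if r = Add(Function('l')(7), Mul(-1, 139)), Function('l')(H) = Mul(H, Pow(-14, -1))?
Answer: Rational(9375, 6608) ≈ 1.4187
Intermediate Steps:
Function('l')(H) = Mul(Rational(-1, 14), H) (Function('l')(H) = Mul(H, Rational(-1, 14)) = Mul(Rational(-1, 14), H))
r = Rational(-279, 2) (r = Add(Mul(Rational(-1, 14), 7), Mul(-1, 139)) = Add(Rational(-1, 2), -139) = Rational(-279, 2) ≈ -139.50)
Add(Mul(r, Pow(472, -1)), Mul(-144, Pow(-84, -1))) = Add(Mul(Rational(-279, 2), Pow(472, -1)), Mul(-144, Pow(-84, -1))) = Add(Mul(Rational(-279, 2), Rational(1, 472)), Mul(-144, Rational(-1, 84))) = Add(Rational(-279, 944), Rational(12, 7)) = Rational(9375, 6608)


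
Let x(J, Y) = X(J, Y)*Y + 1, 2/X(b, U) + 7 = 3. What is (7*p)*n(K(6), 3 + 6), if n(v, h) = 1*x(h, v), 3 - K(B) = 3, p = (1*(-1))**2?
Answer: 7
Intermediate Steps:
X(b, U) = -1/2 (X(b, U) = 2/(-7 + 3) = 2/(-4) = 2*(-1/4) = -1/2)
p = 1 (p = (-1)**2 = 1)
x(J, Y) = 1 - Y/2 (x(J, Y) = -Y/2 + 1 = 1 - Y/2)
K(B) = 0 (K(B) = 3 - 1*3 = 3 - 3 = 0)
n(v, h) = 1 - v/2 (n(v, h) = 1*(1 - v/2) = 1 - v/2)
(7*p)*n(K(6), 3 + 6) = (7*1)*(1 - 1/2*0) = 7*(1 + 0) = 7*1 = 7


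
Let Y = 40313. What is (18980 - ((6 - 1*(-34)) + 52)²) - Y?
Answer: -29797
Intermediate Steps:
(18980 - ((6 - 1*(-34)) + 52)²) - Y = (18980 - ((6 - 1*(-34)) + 52)²) - 1*40313 = (18980 - ((6 + 34) + 52)²) - 40313 = (18980 - (40 + 52)²) - 40313 = (18980 - 1*92²) - 40313 = (18980 - 1*8464) - 40313 = (18980 - 8464) - 40313 = 10516 - 40313 = -29797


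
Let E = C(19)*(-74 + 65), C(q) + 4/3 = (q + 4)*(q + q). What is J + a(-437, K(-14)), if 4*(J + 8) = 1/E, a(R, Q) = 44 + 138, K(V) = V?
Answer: 5466383/31416 ≈ 174.00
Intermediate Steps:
C(q) = -4/3 + 2*q*(4 + q) (C(q) = -4/3 + (q + 4)*(q + q) = -4/3 + (4 + q)*(2*q) = -4/3 + 2*q*(4 + q))
E = -7854 (E = (-4/3 + 2*19**2 + 8*19)*(-74 + 65) = (-4/3 + 2*361 + 152)*(-9) = (-4/3 + 722 + 152)*(-9) = (2618/3)*(-9) = -7854)
a(R, Q) = 182
J = -251329/31416 (J = -8 + (1/4)/(-7854) = -8 + (1/4)*(-1/7854) = -8 - 1/31416 = -251329/31416 ≈ -8.0000)
J + a(-437, K(-14)) = -251329/31416 + 182 = 5466383/31416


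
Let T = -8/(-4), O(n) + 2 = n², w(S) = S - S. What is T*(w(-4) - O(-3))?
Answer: -14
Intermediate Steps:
w(S) = 0
O(n) = -2 + n²
T = 2 (T = -8*(-¼) = 2)
T*(w(-4) - O(-3)) = 2*(0 - (-2 + (-3)²)) = 2*(0 - (-2 + 9)) = 2*(0 - 1*7) = 2*(0 - 7) = 2*(-7) = -14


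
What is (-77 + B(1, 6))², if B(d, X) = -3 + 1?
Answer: 6241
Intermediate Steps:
B(d, X) = -2
(-77 + B(1, 6))² = (-77 - 2)² = (-79)² = 6241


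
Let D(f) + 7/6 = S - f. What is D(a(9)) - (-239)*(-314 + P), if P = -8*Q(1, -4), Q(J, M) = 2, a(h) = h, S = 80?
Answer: -472801/6 ≈ -78800.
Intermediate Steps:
P = -16 (P = -8*2 = -16)
D(f) = 473/6 - f (D(f) = -7/6 + (80 - f) = 473/6 - f)
D(a(9)) - (-239)*(-314 + P) = (473/6 - 1*9) - (-239)*(-314 - 16) = (473/6 - 9) - (-239)*(-330) = 419/6 - 1*78870 = 419/6 - 78870 = -472801/6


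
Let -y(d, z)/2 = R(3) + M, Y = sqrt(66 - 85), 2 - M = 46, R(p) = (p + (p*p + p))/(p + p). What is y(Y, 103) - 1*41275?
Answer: -41192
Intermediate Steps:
R(p) = (p**2 + 2*p)/(2*p) (R(p) = (p + (p**2 + p))/((2*p)) = (p + (p + p**2))*(1/(2*p)) = (p**2 + 2*p)*(1/(2*p)) = (p**2 + 2*p)/(2*p))
M = -44 (M = 2 - 1*46 = 2 - 46 = -44)
Y = I*sqrt(19) (Y = sqrt(-19) = I*sqrt(19) ≈ 4.3589*I)
y(d, z) = 83 (y(d, z) = -2*((1 + (1/2)*3) - 44) = -2*((1 + 3/2) - 44) = -2*(5/2 - 44) = -2*(-83/2) = 83)
y(Y, 103) - 1*41275 = 83 - 1*41275 = 83 - 41275 = -41192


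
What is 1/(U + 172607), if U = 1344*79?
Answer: 1/278783 ≈ 3.5870e-6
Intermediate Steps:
U = 106176
1/(U + 172607) = 1/(106176 + 172607) = 1/278783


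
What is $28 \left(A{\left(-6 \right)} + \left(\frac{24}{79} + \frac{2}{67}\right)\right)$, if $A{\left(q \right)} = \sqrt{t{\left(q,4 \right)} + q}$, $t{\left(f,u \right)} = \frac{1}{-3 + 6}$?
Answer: $\frac{49448}{5293} + \frac{28 i \sqrt{51}}{3} \approx 9.3421 + 66.653 i$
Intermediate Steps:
$t{\left(f,u \right)} = \frac{1}{3}$
$A{\left(q \right)} = \sqrt{\frac{1}{3} + q}$
$28 \left(A{\left(-6 \right)} + \left(\frac{24}{79} + \frac{2}{67}\right)\right) = 28 \left(\frac{\sqrt{3 + 9 \left(-6\right)}}{3} + \left(\frac{24}{79} + \frac{2}{67}\right)\right) = 28 \left(\frac{\sqrt{3 - 54}}{3} + \left(24 \cdot \frac{1}{79} + 2 \cdot \frac{1}{67}\right)\right) = 28 \left(\frac{\sqrt{-51}}{3} + \left(\frac{24}{79} + \frac{2}{67}\right)\right) = 28 \left(\frac{i \sqrt{51}}{3} + \frac{1766}{5293}\right) = 28 \left(\frac{1766}{5293} + \frac{i \sqrt{51}}{3}\right) = \frac{49448}{5293} + \frac{28 i \sqrt{51}}{3}$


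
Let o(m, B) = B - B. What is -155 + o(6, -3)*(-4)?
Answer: -155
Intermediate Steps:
o(m, B) = 0
-155 + o(6, -3)*(-4) = -155 + 0*(-4) = -155 + 0 = -155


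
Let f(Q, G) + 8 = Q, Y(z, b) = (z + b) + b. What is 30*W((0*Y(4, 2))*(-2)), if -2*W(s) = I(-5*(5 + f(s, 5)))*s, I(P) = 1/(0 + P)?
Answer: 0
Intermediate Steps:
Y(z, b) = z + 2*b (Y(z, b) = (b + z) + b = z + 2*b)
f(Q, G) = -8 + Q
I(P) = 1/P
W(s) = -s/(2*(15 - 5*s)) (W(s) = -s/(2*((-5*(5 + (-8 + s))))) = -s/(2*((-5*(-3 + s)))) = -s/(2*(15 - 5*s)))
30*W((0*Y(4, 2))*(-2)) = 30*(((0*(4 + 2*2))*(-2))/(10*(-3 + (0*(4 + 2*2))*(-2)))) = 30*(((0*(4 + 4))*(-2))/(10*(-3 + (0*(4 + 4))*(-2)))) = 30*(((0*8)*(-2))/(10*(-3 + (0*8)*(-2)))) = 30*((0*(-2))/(10*(-3 + 0*(-2)))) = 30*((⅒)*0/(-3 + 0)) = 30*((⅒)*0/(-3)) = 30*((⅒)*0*(-⅓)) = 30*0 = 0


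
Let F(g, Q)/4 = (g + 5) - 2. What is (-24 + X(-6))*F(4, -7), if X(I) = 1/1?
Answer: -644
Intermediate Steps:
F(g, Q) = 12 + 4*g (F(g, Q) = 4*((g + 5) - 2) = 4*((5 + g) - 2) = 4*(3 + g) = 12 + 4*g)
X(I) = 1
(-24 + X(-6))*F(4, -7) = (-24 + 1)*(12 + 4*4) = -23*(12 + 16) = -23*28 = -644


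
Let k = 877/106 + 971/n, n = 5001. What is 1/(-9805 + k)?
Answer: -530106/5193200527 ≈ -0.00010208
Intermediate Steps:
k = 4488803/530106 (k = 877/106 + 971/5001 = 4488803/530106 ≈ 8.4677)
1/(-9805 + k) = 1/(-9805 + 4488803/530106) = 1/(-5193200527/530106) = -530106/5193200527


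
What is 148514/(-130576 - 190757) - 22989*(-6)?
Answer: 44322597508/321333 ≈ 1.3793e+5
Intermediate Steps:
148514/(-130576 - 190757) - 22989*(-6) = 148514/(-321333) - 1*(-137934) = 148514*(-1/321333) + 137934 = -148514/321333 + 137934 = 44322597508/321333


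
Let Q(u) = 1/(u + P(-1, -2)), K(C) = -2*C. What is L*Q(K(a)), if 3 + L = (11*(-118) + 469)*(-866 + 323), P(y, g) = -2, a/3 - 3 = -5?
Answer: 225072/5 ≈ 45014.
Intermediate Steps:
a = -6 (a = 9 + 3*(-5) = 9 - 15 = -6)
Q(u) = 1/(-2 + u) (Q(u) = 1/(u - 2) = 1/(-2 + u))
L = 450144 (L = -3 + (11*(-118) + 469)*(-866 + 323) = -3 + (-1298 + 469)*(-543) = -3 - 829*(-543) = -3 + 450147 = 450144)
L*Q(K(a)) = 450144/(-2 - 2*(-6)) = 450144/(-2 + 12) = 450144/10 = 450144*(⅒) = 225072/5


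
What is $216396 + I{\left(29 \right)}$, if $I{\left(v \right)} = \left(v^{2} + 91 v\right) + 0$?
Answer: $219876$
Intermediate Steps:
$I{\left(v \right)} = v^{2} + 91 v$
$216396 + I{\left(29 \right)} = 216396 + 29 \left(91 + 29\right) = 216396 + 29 \cdot 120 = 216396 + 3480 = 219876$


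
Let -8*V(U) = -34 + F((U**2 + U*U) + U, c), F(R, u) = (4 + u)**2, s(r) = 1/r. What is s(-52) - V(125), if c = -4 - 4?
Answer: -59/26 ≈ -2.2692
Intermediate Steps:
c = -8
V(U) = 9/4 (V(U) = -(-34 + (4 - 8)**2)/8 = -(-34 + (-4)**2)/8 = -(-34 + 16)/8 = -1/8*(-18) = 9/4)
s(-52) - V(125) = 1/(-52) - 1*9/4 = -1/52 - 9/4 = -59/26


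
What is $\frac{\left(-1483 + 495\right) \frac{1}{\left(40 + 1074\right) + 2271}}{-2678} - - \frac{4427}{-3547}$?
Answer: $- \frac{1543360899}{1236679285} \approx -1.248$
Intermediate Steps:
$\frac{\left(-1483 + 495\right) \frac{1}{\left(40 + 1074\right) + 2271}}{-2678} - - \frac{4427}{-3547} = - \frac{988}{1114 + 2271} \left(- \frac{1}{2678}\right) - \left(-4427\right) \left(- \frac{1}{3547}\right) = - \frac{988}{3385} \left(- \frac{1}{2678}\right) - \frac{4427}{3547} = \left(-988\right) \frac{1}{3385} \left(- \frac{1}{2678}\right) - \frac{4427}{3547} = \left(- \frac{988}{3385}\right) \left(- \frac{1}{2678}\right) - \frac{4427}{3547} = \frac{38}{348655} - \frac{4427}{3547} = - \frac{1543360899}{1236679285}$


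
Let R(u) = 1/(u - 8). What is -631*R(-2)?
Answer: 631/10 ≈ 63.100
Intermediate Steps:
R(u) = 1/(-8 + u)
-631*R(-2) = -631/(-8 - 2) = -631/(-10) = -631*(-⅒) = 631/10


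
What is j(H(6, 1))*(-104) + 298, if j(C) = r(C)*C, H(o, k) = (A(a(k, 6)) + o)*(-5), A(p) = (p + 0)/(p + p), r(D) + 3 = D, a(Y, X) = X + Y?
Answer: -119692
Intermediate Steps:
r(D) = -3 + D
A(p) = ½ (A(p) = p/((2*p)) = p*(1/(2*p)) = ½)
H(o, k) = -5/2 - 5*o (H(o, k) = (½ + o)*(-5) = -5/2 - 5*o)
j(C) = C*(-3 + C) (j(C) = (-3 + C)*C = C*(-3 + C))
j(H(6, 1))*(-104) + 298 = ((-5/2 - 5*6)*(-3 + (-5/2 - 5*6)))*(-104) + 298 = ((-5/2 - 30)*(-3 + (-5/2 - 30)))*(-104) + 298 = -65*(-3 - 65/2)/2*(-104) + 298 = -65/2*(-71/2)*(-104) + 298 = (4615/4)*(-104) + 298 = -119990 + 298 = -119692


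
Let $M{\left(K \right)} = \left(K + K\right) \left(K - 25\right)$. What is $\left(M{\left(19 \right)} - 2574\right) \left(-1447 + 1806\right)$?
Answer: $-1005918$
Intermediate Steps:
$M{\left(K \right)} = 2 K \left(-25 + K\right)$
$\left(M{\left(19 \right)} - 2574\right) \left(-1447 + 1806\right) = \left(2 \cdot 19 \left(-25 + 19\right) - 2574\right) \left(-1447 + 1806\right) = \left(2 \cdot 19 \left(-6\right) - 2574\right) 359 = \left(-228 - 2574\right) 359 = \left(-2802\right) 359 = -1005918$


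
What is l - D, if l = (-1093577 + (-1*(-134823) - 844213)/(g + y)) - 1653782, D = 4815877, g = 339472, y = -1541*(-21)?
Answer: -255660130998/33803 ≈ -7.5632e+6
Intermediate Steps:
y = 32361
l = -92869040767/33803 (l = (-1093577 + (-1*(-134823) - 844213)/(339472 + 32361)) - 1653782 = (-1093577 + (134823 - 844213)/371833) - 1653782 = (-1093577 - 709390*1/371833) - 1653782 = (-1093577 - 64490/33803) - 1653782 = -36966247821/33803 - 1653782 = -92869040767/33803 ≈ -2.7474e+6)
l - D = -92869040767/33803 - 1*4815877 = -92869040767/33803 - 4815877 = -255660130998/33803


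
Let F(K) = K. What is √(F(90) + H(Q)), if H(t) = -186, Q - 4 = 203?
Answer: 4*I*√6 ≈ 9.798*I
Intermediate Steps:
Q = 207 (Q = 4 + 203 = 207)
√(F(90) + H(Q)) = √(90 - 186) = √(-96) = 4*I*√6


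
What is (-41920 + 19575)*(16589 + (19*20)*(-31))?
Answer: -107457105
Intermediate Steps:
(-41920 + 19575)*(16589 + (19*20)*(-31)) = -22345*(16589 + 380*(-31)) = -22345*(16589 - 11780) = -22345*4809 = -107457105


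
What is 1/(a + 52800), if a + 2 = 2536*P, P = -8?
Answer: 1/32510 ≈ 3.0760e-5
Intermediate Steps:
a = -20290 (a = -2 + 2536*(-8) = -2 - 20288 = -20290)
1/(a + 52800) = 1/(-20290 + 52800) = 1/32510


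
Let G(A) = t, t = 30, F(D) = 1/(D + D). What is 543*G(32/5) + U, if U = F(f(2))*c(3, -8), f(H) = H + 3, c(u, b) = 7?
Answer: 162907/10 ≈ 16291.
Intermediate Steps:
f(H) = 3 + H
F(D) = 1/(2*D)
G(A) = 30
U = 7/10 (U = (1/(2*(3 + 2)))*7 = ((½)/5)*7 = ((½)*(⅕))*7 = (⅒)*7 = 7/10 ≈ 0.70000)
543*G(32/5) + U = 543*30 + 7/10 = 16290 + 7/10 = 162907/10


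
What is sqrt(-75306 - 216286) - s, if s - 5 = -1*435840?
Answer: 435835 + 2*I*sqrt(72898) ≈ 4.3584e+5 + 539.99*I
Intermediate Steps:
s = -435835 (s = 5 - 1*435840 = 5 - 435840 = -435835)
sqrt(-75306 - 216286) - s = sqrt(-75306 - 216286) - 1*(-435835) = sqrt(-291592) + 435835 = 2*I*sqrt(72898) + 435835 = 435835 + 2*I*sqrt(72898)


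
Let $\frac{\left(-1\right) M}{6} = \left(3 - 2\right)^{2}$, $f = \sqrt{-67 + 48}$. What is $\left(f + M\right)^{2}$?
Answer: $\left(6 - i \sqrt{19}\right)^{2} \approx 17.0 - 52.307 i$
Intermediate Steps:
$f = i \sqrt{19}$ ($f = \sqrt{-19} = i \sqrt{19} \approx 4.3589 i$)
$M = -6$ ($M = - 6 \left(3 - 2\right)^{2} = - 6 \cdot 1^{2} = \left(-6\right) 1 = -6$)
$\left(f + M\right)^{2} = \left(i \sqrt{19} - 6\right)^{2} = \left(-6 + i \sqrt{19}\right)^{2}$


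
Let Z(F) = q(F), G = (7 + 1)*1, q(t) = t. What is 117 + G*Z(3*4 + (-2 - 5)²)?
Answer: 605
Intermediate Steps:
G = 8 (G = 8*1 = 8)
Z(F) = F
117 + G*Z(3*4 + (-2 - 5)²) = 117 + 8*(3*4 + (-2 - 5)²) = 117 + 8*(12 + (-7)²) = 117 + 8*(12 + 49) = 117 + 8*61 = 117 + 488 = 605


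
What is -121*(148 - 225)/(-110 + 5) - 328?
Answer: -6251/15 ≈ -416.73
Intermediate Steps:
-121*(148 - 225)/(-110 + 5) - 328 = -(-9317)/(-105) - 328 = -(-9317)*(-1)/105 - 328 = -121*11/15 - 328 = -1331/15 - 328 = -6251/15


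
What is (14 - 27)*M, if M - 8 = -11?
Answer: 39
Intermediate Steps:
M = -3 (M = 8 - 11 = -3)
(14 - 27)*M = (14 - 27)*(-3) = -13*(-3) = 39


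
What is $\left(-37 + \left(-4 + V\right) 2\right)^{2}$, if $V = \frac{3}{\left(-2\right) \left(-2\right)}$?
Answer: $\frac{7569}{4} \approx 1892.3$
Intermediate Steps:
$V = \frac{3}{4} \approx 0.75$
$\left(-37 + \left(-4 + V\right) 2\right)^{2} = \left(-37 + \left(-4 + \frac{3}{4}\right) 2\right)^{2} = \left(-37 - \frac{13}{2}\right)^{2} = \left(- \frac{87}{2}\right)^{2} = \frac{7569}{4}$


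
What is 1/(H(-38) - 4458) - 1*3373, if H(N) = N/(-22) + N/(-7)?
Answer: -1155977772/342715 ≈ -3373.0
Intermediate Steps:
H(N) = -29*N/154 (H(N) = N*(-1/22) + N*(-⅐) = -N/22 - N/7 = -29*N/154)
1/(H(-38) - 4458) - 1*3373 = 1/(-29/154*(-38) - 4458) - 1*3373 = 1/(551/77 - 4458) - 3373 = 1/(-342715/77) - 3373 = -77/342715 - 3373 = -1155977772/342715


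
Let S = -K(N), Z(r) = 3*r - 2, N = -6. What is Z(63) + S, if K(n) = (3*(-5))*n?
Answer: 97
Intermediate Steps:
Z(r) = -2 + 3*r
K(n) = -15*n
S = -90 (S = -(-15)*(-6) = -1*90 = -90)
Z(63) + S = (-2 + 3*63) - 90 = (-2 + 189) - 90 = 187 - 90 = 97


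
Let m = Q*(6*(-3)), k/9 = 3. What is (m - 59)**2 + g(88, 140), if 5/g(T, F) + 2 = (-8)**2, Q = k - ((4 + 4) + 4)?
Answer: 6710947/62 ≈ 1.0824e+5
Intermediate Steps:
k = 27 (k = 9*3 = 27)
Q = 15 (Q = 27 - ((4 + 4) + 4) = 27 - (8 + 4) = 27 - 1*12 = 27 - 12 = 15)
g(T, F) = 5/62 (g(T, F) = 5/(-2 + (-8)**2) = 5/(-2 + 64) = 5/62)
m = -270 (m = 15*(6*(-3)) = 15*(-18) = -270)
(m - 59)**2 + g(88, 140) = (-270 - 59)**2 + 5/62 = (-329)**2 + 5/62 = 108241 + 5/62 = 6710947/62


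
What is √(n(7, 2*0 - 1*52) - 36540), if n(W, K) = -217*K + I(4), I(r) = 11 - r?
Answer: I*√25249 ≈ 158.9*I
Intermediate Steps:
n(W, K) = 7 - 217*K (n(W, K) = -217*K + (11 - 1*4) = -217*K + (11 - 4) = -217*K + 7 = 7 - 217*K)
√(n(7, 2*0 - 1*52) - 36540) = √((7 - 217*(2*0 - 1*52)) - 36540) = √((7 - 217*(0 - 52)) - 36540) = √((7 - 217*(-52)) - 36540) = √((7 + 11284) - 36540) = √(11291 - 36540) = √(-25249) = I*√25249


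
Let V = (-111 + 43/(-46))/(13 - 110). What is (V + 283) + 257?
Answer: 2414629/4462 ≈ 541.15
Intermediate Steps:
V = 5149/4462 (V = (-111 + 43*(-1/46))/(-97) = (-111 - 43/46)*(-1/97) = -5149/46*(-1/97) = 5149/4462 ≈ 1.1540)
(V + 283) + 257 = (5149/4462 + 283) + 257 = 1267895/4462 + 257 = 2414629/4462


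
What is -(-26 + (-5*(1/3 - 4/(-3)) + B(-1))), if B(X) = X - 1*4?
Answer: 118/3 ≈ 39.333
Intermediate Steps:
B(X) = -4 + X (B(X) = X - 4 = -4 + X)
-(-26 + (-5*(1/3 - 4/(-3)) + B(-1))) = -(-26 + (-5*(1/3 - 4/(-3)) + (-4 - 1))) = -(-26 + (-5*(1*(⅓) - 4*(-⅓)) - 5)) = -(-26 + (-5*(⅓ + 4/3) - 5)) = -(-26 + (-5*5/3 - 5)) = -(-26 + (-25/3 - 5)) = -(-26 - 40/3) = -1*(-118/3) = 118/3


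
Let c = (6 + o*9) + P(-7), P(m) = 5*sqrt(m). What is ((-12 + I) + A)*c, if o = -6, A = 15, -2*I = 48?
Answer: 1008 - 105*I*sqrt(7) ≈ 1008.0 - 277.8*I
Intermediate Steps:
I = -24 (I = -1/2*48 = -24)
c = -48 + 5*I*sqrt(7) (c = (6 - 6*9) + 5*sqrt(-7) = (6 - 54) + 5*(I*sqrt(7)) = -48 + 5*I*sqrt(7) ≈ -48.0 + 13.229*I)
((-12 + I) + A)*c = ((-12 - 24) + 15)*(-48 + 5*I*sqrt(7)) = (-36 + 15)*(-48 + 5*I*sqrt(7)) = -21*(-48 + 5*I*sqrt(7)) = 1008 - 105*I*sqrt(7)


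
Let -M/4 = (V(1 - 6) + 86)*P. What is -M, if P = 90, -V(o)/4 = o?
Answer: 38160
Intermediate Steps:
V(o) = -4*o
M = -38160 (M = -4*(-4*(1 - 6) + 86)*90 = -4*(-4*(-5) + 86)*90 = -4*(20 + 86)*90 = -424*90 = -4*9540 = -38160)
-M = -1*(-38160) = 38160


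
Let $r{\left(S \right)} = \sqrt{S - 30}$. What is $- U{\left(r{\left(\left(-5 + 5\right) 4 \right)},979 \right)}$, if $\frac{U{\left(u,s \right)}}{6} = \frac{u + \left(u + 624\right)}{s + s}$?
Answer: $- \frac{1872}{979} - \frac{6 i \sqrt{30}}{979} \approx -1.9122 - 0.033568 i$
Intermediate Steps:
$r{\left(S \right)} = \sqrt{-30 + S}$
$U{\left(u,s \right)} = \frac{3 \left(624 + 2 u\right)}{s}$ ($U{\left(u,s \right)} = 6 \frac{u + \left(u + 624\right)}{s + s} = 6 \frac{u + \left(624 + u\right)}{2 s} = 6 \left(624 + 2 u\right) \frac{1}{2 s} = 6 \frac{624 + 2 u}{2 s} = \frac{3 \left(624 + 2 u\right)}{s}$)
$- U{\left(r{\left(\left(-5 + 5\right) 4 \right)},979 \right)} = - \frac{6 \left(312 + \sqrt{-30 + \left(-5 + 5\right) 4}\right)}{979} = - \frac{6 \left(312 + \sqrt{-30 + 0 \cdot 4}\right)}{979} = - \frac{6 \left(312 + \sqrt{-30 + 0}\right)}{979} = - \frac{6 \left(312 + \sqrt{-30}\right)}{979} = - \frac{6 \left(312 + i \sqrt{30}\right)}{979} = - (\frac{1872}{979} + \frac{6 i \sqrt{30}}{979}) = - \frac{1872}{979} - \frac{6 i \sqrt{30}}{979}$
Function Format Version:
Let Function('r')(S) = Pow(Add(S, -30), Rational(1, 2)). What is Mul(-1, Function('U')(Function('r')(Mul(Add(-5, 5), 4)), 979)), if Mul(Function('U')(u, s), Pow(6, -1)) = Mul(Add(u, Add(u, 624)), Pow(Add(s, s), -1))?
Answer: Add(Rational(-1872, 979), Mul(Rational(-6, 979), I, Pow(30, Rational(1, 2)))) ≈ Add(-1.9122, Mul(-0.033568, I))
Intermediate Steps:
Function('r')(S) = Pow(Add(-30, S), Rational(1, 2))
Function('U')(u, s) = Mul(3, Pow(s, -1), Add(624, Mul(2, u))) (Function('U')(u, s) = Mul(6, Mul(Add(u, Add(u, 624)), Pow(Add(s, s), -1))) = Mul(6, Mul(Add(u, Add(624, u)), Pow(Mul(2, s), -1))) = Mul(6, Mul(Add(624, Mul(2, u)), Mul(Rational(1, 2), Pow(s, -1)))) = Mul(6, Mul(Rational(1, 2), Pow(s, -1), Add(624, Mul(2, u)))) = Mul(3, Pow(s, -1), Add(624, Mul(2, u))))
Mul(-1, Function('U')(Function('r')(Mul(Add(-5, 5), 4)), 979)) = Mul(-1, Mul(6, Pow(979, -1), Add(312, Pow(Add(-30, Mul(Add(-5, 5), 4)), Rational(1, 2))))) = Mul(-1, Mul(6, Rational(1, 979), Add(312, Pow(Add(-30, Mul(0, 4)), Rational(1, 2))))) = Mul(-1, Mul(6, Rational(1, 979), Add(312, Pow(Add(-30, 0), Rational(1, 2))))) = Mul(-1, Mul(6, Rational(1, 979), Add(312, Pow(-30, Rational(1, 2))))) = Mul(-1, Mul(6, Rational(1, 979), Add(312, Mul(I, Pow(30, Rational(1, 2)))))) = Mul(-1, Add(Rational(1872, 979), Mul(Rational(6, 979), I, Pow(30, Rational(1, 2))))) = Add(Rational(-1872, 979), Mul(Rational(-6, 979), I, Pow(30, Rational(1, 2))))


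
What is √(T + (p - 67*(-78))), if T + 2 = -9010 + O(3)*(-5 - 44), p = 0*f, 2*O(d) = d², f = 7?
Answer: I*√16026/2 ≈ 63.297*I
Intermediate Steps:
O(d) = d²/2
p = 0 (p = 0*7 = 0)
T = -18465/2 (T = -2 + (-9010 + ((½)*3²)*(-5 - 44)) = -2 + (-9010 + ((½)*9)*(-49)) = -2 + (-9010 + (9/2)*(-49)) = -2 + (-9010 - 441/2) = -2 - 18461/2 = -18465/2 ≈ -9232.5)
√(T + (p - 67*(-78))) = √(-18465/2 + (0 - 67*(-78))) = √(-18465/2 + (0 + 5226)) = √(-18465/2 + 5226) = √(-8013/2) = I*√16026/2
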